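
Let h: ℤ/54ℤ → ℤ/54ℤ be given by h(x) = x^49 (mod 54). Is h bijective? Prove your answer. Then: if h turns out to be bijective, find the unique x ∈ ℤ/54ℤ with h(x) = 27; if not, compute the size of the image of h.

38

h(0) = 0^49 = 0.
h(6): Repeated squaring mod 54: 6^1 ≡ 6, 6^2 ≡ 6² = 36, 6^4 ≡ 36² = 1296 ≡ 0, 6^8 ≡ 0² = 0, 6^16 ≡ 0² = 0, 6^32 ≡ 0² = 0. Since 49 = 32 + 16 + 1, 6^49 ≡ 0·0·6: 0·0 = 0, then 0·6 = 0. So 6^49 ≡ 0 (mod 54).
So h(0) = h(6) = 0 while 0 ≠ 6, so h is not injective, hence not bijective.
Since h is not bijective, we determine |image(h)|. Computing x^49 mod 54 for each x (by repeated squaring, reducing mod 54 at every step), the values h(0), h(1), …, h(53) are: 0, 1, 38, 27, 40, 23, 0, 25, 8, 27, 10, 47, 0, 49, 32, 27, 34, 17, 0, 19, 2, 27, 4, 41, 0, 43, 26, 27, 28, 11, 0, 13, 50, 27, 52, 35, 0, 37, 20, 27, 22, 5, 0, 7, 44, 27, 46, 29, 0, 31, 14, 27, 16, 53.
The distinct values are {0, 1, 2, 4, 5, 7, 8, 10, 11, 13, 14, 16, 17, 19, 20, 22, 23, 25, 26, 27, 28, 29, 31, 32, 34, 35, 37, 38, 40, 41, 43, 44, 46, 47, 49, 50, 52, 53}; there are 38 of them.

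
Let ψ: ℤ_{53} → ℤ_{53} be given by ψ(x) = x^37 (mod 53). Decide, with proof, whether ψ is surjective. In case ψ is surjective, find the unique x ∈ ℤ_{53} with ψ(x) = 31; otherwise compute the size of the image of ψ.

45

Since 53 is prime, the nonzero elements of ℤ_{53} form a cyclic group of order 52.
As gcd(37, 52) = 1, raising to the 37th power is a bijection on this group: if u^37 ≡ v^37 then (uv^{−1})^37 = 1, and the only element of order dividing gcd(37, 52) = 1 is 1, so u = v.
With ψ(0) = 0 this makes ψ injective on all of ℤ_{53}, hence bijective (finite equal-size domain and codomain). In particular ψ is surjective.
Since ψ is surjective, we find the preimage of 31. The inverse of x ↦ x^37 on (ℤ_{53})^× is x ↦ x^45, because 37·45 = 1665 = 32·52 + 1 ≡ 1 (mod 52) and x^{52} = 1 for x ≠ 0 (Fermat). So ψ⁻¹(31) = 31^45 mod 53.
Repeated squaring mod 53: 31^1 ≡ 31, 31^2 ≡ 31² = 961 ≡ 7, 31^4 ≡ 7² = 49, 31^8 ≡ 49² = 2401 ≡ 16, 31^16 ≡ 16² = 256 ≡ 44, 31^32 ≡ 44² = 1936 ≡ 28. Since 45 = 32 + 8 + 4 + 1, 31^45 ≡ 28·16·49·31: 28·16 = 448 ≡ 24, then 24·49 = 1176 ≡ 10, then 10·31 = 310 ≡ 45. So 31^45 ≡ 45 (mod 53).
Hence ψ⁻¹(31) = 45.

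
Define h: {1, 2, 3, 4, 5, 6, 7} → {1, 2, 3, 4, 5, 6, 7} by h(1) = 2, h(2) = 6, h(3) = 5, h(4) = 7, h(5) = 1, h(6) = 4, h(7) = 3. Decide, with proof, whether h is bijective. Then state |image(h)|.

7

The values 2, 6, 5, 7, 1, 4, 3 are a permutation of {1, 2, 3, 4, 5, 6, 7}: each element appears exactly once.
So h is injective and surjective, hence bijective.
The image of h is {1, 2, 3, 4, 5, 6, 7}, which has 7 elements.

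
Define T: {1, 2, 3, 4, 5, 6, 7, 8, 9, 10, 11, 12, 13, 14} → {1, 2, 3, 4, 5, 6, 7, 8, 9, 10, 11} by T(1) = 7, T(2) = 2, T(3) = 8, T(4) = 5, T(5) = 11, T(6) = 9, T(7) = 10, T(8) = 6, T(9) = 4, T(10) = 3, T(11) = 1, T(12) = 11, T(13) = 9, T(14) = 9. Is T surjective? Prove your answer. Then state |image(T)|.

Every element of the codomain has a preimage: 1 = T(11), 2 = T(2), 3 = T(10), 4 = T(9), 5 = T(4), 6 = T(8), 7 = T(1), 8 = T(3), 9 = T(6), 10 = T(7), 11 = T(5).
Therefore T is surjective.
The image of T is {1, 2, 3, 4, 5, 6, 7, 8, 9, 10, 11}, which has 11 elements.

11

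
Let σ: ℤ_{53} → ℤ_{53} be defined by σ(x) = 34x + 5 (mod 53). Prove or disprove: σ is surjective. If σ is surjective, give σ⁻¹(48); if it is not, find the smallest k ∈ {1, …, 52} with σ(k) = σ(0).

34

Since gcd(34, 53) = 1, 34 is invertible modulo 53. Euclid's algorithm: 53 = 1·34 + 19, 34 = 1·19 + 15, 19 = 1·15 + 4, 15 = 3·4 + 3, 4 = 1·3 + 1; back-substituting gives 1 = 39·34 − 25·53, so 34⁻¹ ≡ 39 (mod 53).
Then y ↦ 39(y − 5) is a two-sided inverse to σ, so every y ∈ ℤ_{53} has a preimage.
So σ is surjective.
Since σ is surjective, we find σ⁻¹(48): we need 34x ≡ 48 − 5 ≡ 43 (mod 53). Using 34⁻¹ = 39: x ≡ 39·43 = 1677 = 31·53 + 34, so x = 34.
Check: σ(34) = 34·34 + 5 = 1161 = 21·53 + 48 ≡ 48 (mod 53).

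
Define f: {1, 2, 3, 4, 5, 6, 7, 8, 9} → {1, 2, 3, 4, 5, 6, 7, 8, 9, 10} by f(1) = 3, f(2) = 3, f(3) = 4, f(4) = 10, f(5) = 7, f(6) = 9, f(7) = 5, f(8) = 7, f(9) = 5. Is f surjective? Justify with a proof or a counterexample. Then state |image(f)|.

6

No element maps to 1, so f is not surjective.
The image of f is {3, 4, 5, 7, 9, 10}, which has 6 elements.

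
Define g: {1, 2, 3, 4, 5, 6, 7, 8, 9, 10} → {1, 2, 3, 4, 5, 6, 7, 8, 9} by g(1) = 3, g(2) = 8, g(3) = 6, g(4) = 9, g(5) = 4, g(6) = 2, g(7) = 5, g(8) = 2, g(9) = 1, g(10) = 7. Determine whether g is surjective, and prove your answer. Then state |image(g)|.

Every element of the codomain has a preimage: 1 = g(9), 2 = g(6), 3 = g(1), 4 = g(5), 5 = g(7), 6 = g(3), 7 = g(10), 8 = g(2), 9 = g(4).
So g is surjective.
The image of g is {1, 2, 3, 4, 5, 6, 7, 8, 9}, which has 9 elements.

9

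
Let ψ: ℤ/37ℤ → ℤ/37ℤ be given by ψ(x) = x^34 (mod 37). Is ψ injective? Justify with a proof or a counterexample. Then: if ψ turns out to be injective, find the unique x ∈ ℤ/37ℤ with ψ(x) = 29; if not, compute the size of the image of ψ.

ψ(18): Repeated squaring mod 37: 18^1 ≡ 18, 18^2 ≡ 18² = 324 ≡ 28, 18^4 ≡ 28² = 784 ≡ 7, 18^8 ≡ 7² = 49 ≡ 12, 18^16 ≡ 12² = 144 ≡ 33, 18^32 ≡ 33² = 1089 ≡ 16. Since 34 = 32 + 2, 18^34 ≡ 16·28: 16·28 = 448 ≡ 4. So 18^34 ≡ 4 (mod 37).
ψ(19): Repeated squaring mod 37: 19^1 ≡ 19, 19^2 ≡ 19² = 361 ≡ 28, 19^4 ≡ 28² = 784 ≡ 7, 19^8 ≡ 7² = 49 ≡ 12, 19^16 ≡ 12² = 144 ≡ 33, 19^32 ≡ 33² = 1089 ≡ 16. Since 34 = 32 + 2, 19^34 ≡ 16·28: 16·28 = 448 ≡ 4. So 19^34 ≡ 4 (mod 37).
So ψ(18) = ψ(19) = 4 while 18 ≠ 19, therefore ψ is not injective.
Since ψ is not injective, we determine |image(ψ)|. Computing x^34 mod 37 for each x (by repeated squaring, reducing mod 37 at every step), the values ψ(0), ψ(1), …, ψ(36) are: 0, 1, 28, 33, 7, 3, 36, 34, 11, 16, 10, 26, 9, 30, 27, 25, 12, 21, 4, 4, 21, 12, 25, 27, 30, 9, 26, 10, 16, 11, 34, 36, 3, 7, 33, 28, 1.
The distinct values are {0, 1, 3, 4, 7, 9, 10, 11, 12, 16, 21, 25, 26, 27, 28, 30, 33, 34, 36}; there are 19 of them.

19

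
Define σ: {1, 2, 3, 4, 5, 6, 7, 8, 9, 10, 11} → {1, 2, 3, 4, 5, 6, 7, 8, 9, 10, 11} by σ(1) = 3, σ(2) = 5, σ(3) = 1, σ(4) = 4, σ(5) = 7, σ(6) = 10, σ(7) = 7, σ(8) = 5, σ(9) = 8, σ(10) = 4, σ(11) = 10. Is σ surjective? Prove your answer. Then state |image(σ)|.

No element maps to 2, so σ is not surjective.
The image of σ is {1, 3, 4, 5, 7, 8, 10}, which has 7 elements.

7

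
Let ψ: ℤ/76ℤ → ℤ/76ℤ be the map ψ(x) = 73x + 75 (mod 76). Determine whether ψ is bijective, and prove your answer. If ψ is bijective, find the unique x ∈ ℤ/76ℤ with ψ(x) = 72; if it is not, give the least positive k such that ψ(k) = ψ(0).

Recall: ψ is injective if ψ(u) = ψ(v) implies u = v.
Suppose ψ(u) = ψ(v) in ℤ/76ℤ. Then 73u + 75 ≡ 73v + 75 (mod 76), so 73(u − v) ≡ 0 (mod 76).
Since gcd(73, 76) = 1, 73 is invertible modulo 76, thus u − v ≡ 0 (mod 76), i.e. u = v.
We now compute 73⁻¹ mod 76 explicitly. Euclid's algorithm: 76 = 1·73 + 3, 73 = 24·3 + 1; back-substituting gives 1 = 25·73 − 24·76, so 73⁻¹ ≡ 25 (mod 76).
Then y ↦ 25(y − 75) is a two-sided inverse to ψ, so every y ∈ ℤ/76ℤ has a preimage.
Hence ψ is bijective.
Since ψ is bijective, we compute ψ⁻¹(72): solve 73x + 75 ≡ 72 (mod 76), i.e. 73x ≡ 73 (mod 76).
Multiplying by 73⁻¹ = 25 gives x ≡ 25·73 = 1825 = 24·76 + 1 ≡ 1 (mod 76).
Check: ψ(1) = 73·1 + 75 = 148 = 1·76 + 72 ≡ 72 (mod 76).

1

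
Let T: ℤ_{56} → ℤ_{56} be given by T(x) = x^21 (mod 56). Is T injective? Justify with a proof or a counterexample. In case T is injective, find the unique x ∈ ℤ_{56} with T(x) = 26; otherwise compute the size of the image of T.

T(2): Repeated squaring mod 56: 2^1 ≡ 2, 2^2 ≡ 2² = 4, 2^4 ≡ 4² = 16, 2^8 ≡ 16² = 256 ≡ 32, 2^16 ≡ 32² = 1024 ≡ 16. Since 21 = 16 + 4 + 1, 2^21 ≡ 16·16·2: 16·16 = 256 ≡ 32, then 32·2 = 64 ≡ 8. So 2^21 ≡ 8 (mod 56).
T(4): Repeated squaring mod 56: 4^1 ≡ 4, 4^2 ≡ 4² = 16, 4^4 ≡ 16² = 256 ≡ 32, 4^8 ≡ 32² = 1024 ≡ 16, 4^16 ≡ 16² = 256 ≡ 32. Since 21 = 16 + 4 + 1, 4^21 ≡ 32·32·4: 32·32 = 1024 ≡ 16, then 16·4 = 64 ≡ 8. So 4^21 ≡ 8 (mod 56).
So T(2) = T(4) = 8 while 2 ≠ 4, hence T is not injective.
Since T is not injective, we determine |image(T)|. Computing x^21 mod 56 for each x (by repeated squaring, reducing mod 56 at every step), the values T(0), T(1), …, T(55) are: 0, 1, 8, 27, 8, 13, 48, 7, 8, 1, 48, 43, 48, 13, 0, 15, 8, 41, 8, 27, 48, 21, 8, 15, 48, 1, 48, 27, 0, 29, 8, 55, 8, 41, 48, 35, 8, 29, 48, 15, 48, 41, 0, 43, 8, 13, 8, 55, 48, 49, 8, 43, 48, 29, 48, 55.
The distinct values are {0, 1, 7, 8, 13, 15, 21, 27, 29, 35, 41, 43, 48, 49, 55}; there are 15 of them.

15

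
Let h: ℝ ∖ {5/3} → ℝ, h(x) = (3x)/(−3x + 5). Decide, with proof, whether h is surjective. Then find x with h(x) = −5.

If h(x) = −1, cross-multiplying gives −3(3x) = 3(−3x + 5), which simplifies to 0 = 15 — false.  So −1 has no preimage and h is not surjective.
Solving h(x) = −5: cross-multiplying gives 3x = −5(−3x + 5), which rearranges to −12x = −25, so x = 25/12.

25/12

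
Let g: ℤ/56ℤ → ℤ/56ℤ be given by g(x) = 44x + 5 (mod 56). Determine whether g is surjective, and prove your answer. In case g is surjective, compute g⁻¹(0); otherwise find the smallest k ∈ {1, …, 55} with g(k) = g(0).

14

Since gcd(44, 56) = 4, we have 44x ≡ 0 (mod 4) for all x, so g(x) ≡ 1 (mod 4).
But 0 ≢ 1 (mod 4), so 0 ∈ ℤ/56ℤ has no preimage. Therefore g is not surjective.
Since g is not surjective, we find the least positive k with g(k) = g(0): this means 44k ≡ 0 (mod 56), i.e. 56 ∣ 44k. Since gcd(44, 56) = 4, dividing through by 4 this holds exactly when 14 ∣ 11k, and as gcd(11, 14) = 1, exactly when 14 ∣ k.
The smallest positive such k is 14.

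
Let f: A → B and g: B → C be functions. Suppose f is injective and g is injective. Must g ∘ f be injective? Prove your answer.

Suppose (g ∘ f)(x_1) = (g ∘ f)(x_2), i.e. g(f(x_1)) = g(f(x_2)).
Since g is injective, f(x_1) = f(x_2). Since f is injective, x_1 = x_2. Hence g ∘ f is injective.

injective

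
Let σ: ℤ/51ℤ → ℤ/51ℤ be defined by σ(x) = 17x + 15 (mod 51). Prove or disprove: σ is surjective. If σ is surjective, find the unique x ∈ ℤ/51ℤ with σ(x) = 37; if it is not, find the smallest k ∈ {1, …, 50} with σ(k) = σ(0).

Since gcd(17, 51) = 17, we have 17x ≡ 0 (mod 17) for all x, so σ(x) ≡ 15 (mod 17).
But 0 ≢ 15 (mod 17), so 0 ∈ ℤ/51ℤ has no preimage. Therefore σ is not surjective.
Since σ is not surjective, we find the least positive k with σ(k) = σ(0): this means 17k ≡ 0 (mod 51), i.e. 51 ∣ 17k. Since gcd(17, 51) = 17, dividing through by 17 this holds exactly when 3 ∣ k.
The smallest positive such k is 3.

3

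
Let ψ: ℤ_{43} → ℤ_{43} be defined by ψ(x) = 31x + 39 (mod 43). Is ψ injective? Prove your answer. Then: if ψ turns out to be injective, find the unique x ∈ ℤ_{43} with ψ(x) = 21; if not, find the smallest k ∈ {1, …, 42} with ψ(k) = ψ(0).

23

If ψ(s) = ψ(t), then 31s ≡ 31t (mod 43). Because gcd(31, 43) = 1, we may cancel 31 to get s ≡ t (mod 43).
So ψ is injective.
We now compute 31⁻¹ mod 43 explicitly. Euclid's algorithm: 43 = 1·31 + 12, 31 = 2·12 + 7, 12 = 1·7 + 5, 7 = 1·5 + 2, 5 = 2·2 + 1; back-substituting gives 1 = 25·31 − 18·43, so 31⁻¹ ≡ 25 (mod 43).
Since ψ is injective, we compute ψ⁻¹(21): solve 31x + 39 ≡ 21 (mod 43), i.e. 31x ≡ 25 (mod 43).
Multiplying by 31⁻¹ = 25 gives x ≡ 25·25 = 625 = 14·43 + 23 ≡ 23 (mod 43).
Check: ψ(23) = 31·23 + 39 = 752 = 17·43 + 21 ≡ 21 (mod 43).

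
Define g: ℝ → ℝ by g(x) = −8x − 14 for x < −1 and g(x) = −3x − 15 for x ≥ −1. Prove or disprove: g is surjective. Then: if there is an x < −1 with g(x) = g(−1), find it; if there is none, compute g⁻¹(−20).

Both pieces are strictly decreasing (slopes −8 and −3), so each is injective on its own interval.
The left piece maps (−∞, −1) onto (−6, ∞); the right piece maps [−1, ∞) onto (−∞, −12].
The union (−6, ∞) ∪ (−∞, −12] omits the interval between −6 and −12; in particular −6 has no preimage. So g is not surjective.
Because the two images are disjoint, no x < −1 has g(x) = g(−1), so we compute g⁻¹(−20): −20 lies in (−∞, −12], so solve −3x − 15 = −20: x = (−20 + 15)/(−3) = 5/3.

5/3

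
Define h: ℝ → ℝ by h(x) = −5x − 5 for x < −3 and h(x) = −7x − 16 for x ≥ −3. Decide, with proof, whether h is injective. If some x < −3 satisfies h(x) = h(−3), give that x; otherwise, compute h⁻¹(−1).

Both pieces are strictly decreasing (slopes −5 and −7), so each is injective on its own interval.
The left piece maps (−∞, −3) onto (10, ∞); the right piece maps [−3, ∞) onto (−∞, 5].
These images are disjoint, so no value is attained by both pieces. Thus h is injective.
Because the two images are disjoint, no x < −3 has h(x) = h(−3), so we compute h⁻¹(−1): −1 lies in (−∞, 5], so solve −7x − 16 = −1: x = (−1 + 16)/(−7) = −15/7.

-15/7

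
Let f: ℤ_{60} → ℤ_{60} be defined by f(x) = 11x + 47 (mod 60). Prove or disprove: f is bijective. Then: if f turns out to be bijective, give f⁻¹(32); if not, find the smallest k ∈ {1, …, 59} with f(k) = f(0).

Suppose f(a) = f(b) in ℤ_{60}. Then 11a + 47 ≡ 11b + 47 (mod 60), thus 11(a − b) ≡ 0 (mod 60).
Since gcd(11, 60) = 1, 11 is invertible modulo 60, hence a − b ≡ 0 (mod 60), i.e. a = b.
We now compute 11⁻¹ mod 60 explicitly. Euclid's algorithm: 60 = 5·11 + 5, 11 = 2·5 + 1; back-substituting gives 1 = 11·11 − 2·60, so 11⁻¹ ≡ 11 (mod 60).
Then y ↦ 11(y − 47) is a two-sided inverse to f, so every y ∈ ℤ_{60} has a preimage.
Therefore f is bijective.
Since f is bijective, we compute f⁻¹(32): solve 11x + 47 ≡ 32 (mod 60), i.e. 11x ≡ 45 (mod 60).
Multiplying by 11⁻¹ = 11 gives x ≡ 11·45 = 495 = 8·60 + 15 ≡ 15 (mod 60).
Check: f(15) = 11·15 + 47 = 212 = 3·60 + 32 ≡ 32 (mod 60).

15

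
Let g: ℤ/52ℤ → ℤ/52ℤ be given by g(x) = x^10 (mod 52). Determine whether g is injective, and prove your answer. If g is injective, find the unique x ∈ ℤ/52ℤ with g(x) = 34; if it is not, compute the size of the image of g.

g(12): Repeated squaring mod 52: 12^1 ≡ 12, 12^2 ≡ 12² = 144 ≡ 40, 12^4 ≡ 40² = 1600 ≡ 40, 12^8 ≡ 40² = 1600 ≡ 40. Since 10 = 8 + 2, 12^10 ≡ 40·40: 40·40 = 1600 ≡ 40. So 12^10 ≡ 40 (mod 52).
g(14): Repeated squaring mod 52: 14^1 ≡ 14, 14^2 ≡ 14² = 196 ≡ 40, 14^4 ≡ 40² = 1600 ≡ 40, 14^8 ≡ 40² = 1600 ≡ 40. Since 10 = 8 + 2, 14^10 ≡ 40·40: 40·40 = 1600 ≡ 40. So 14^10 ≡ 40 (mod 52).
So g(12) = g(14) = 40 while 12 ≠ 14, so g is not injective.
Since g is not injective, we determine |image(g)|. Computing x^10 mod 52 for each x (by repeated squaring, reducing mod 52 at every step), the values g(0), g(1), …, g(51) are: 0, 1, 36, 29, 48, 25, 4, 17, 12, 9, 16, 49, 40, 13, 40, 49, 16, 9, 12, 17, 4, 25, 48, 29, 36, 1, 0, 1, 36, 29, 48, 25, 4, 17, 12, 9, 16, 49, 40, 13, 40, 49, 16, 9, 12, 17, 4, 25, 48, 29, 36, 1.
The distinct values are {0, 1, 4, 9, 12, 13, 16, 17, 25, 29, 36, 40, 48, 49}; there are 14 of them.

14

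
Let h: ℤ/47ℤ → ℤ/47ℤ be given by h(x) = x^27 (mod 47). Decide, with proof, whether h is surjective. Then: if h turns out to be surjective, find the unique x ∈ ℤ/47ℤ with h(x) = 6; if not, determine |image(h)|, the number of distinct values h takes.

Since 47 is prime, the nonzero elements of ℤ/47ℤ form a cyclic group of order 46.
As gcd(27, 46) = 1, raising to the 27th power is a bijection on this group: if a^27 ≡ b^27 then (ab^{−1})^27 = 1, and the only element of order dividing gcd(27, 46) = 1 is 1, so a = b.
With h(0) = 0 this makes h injective on all of ℤ/47ℤ, hence bijective (finite equal-size domain and codomain). In particular h is surjective.
Since h is surjective, we find the preimage of 6. The inverse of x ↦ x^27 on (ℤ/47ℤ)^× is x ↦ x^29, because 27·29 = 783 = 17·46 + 1 ≡ 1 (mod 46) and x^{46} = 1 for x ≠ 0 (Fermat). So h⁻¹(6) = 6^29 mod 47.
Repeated squaring mod 47: 6^1 ≡ 6, 6^2 ≡ 6² = 36, 6^4 ≡ 36² = 1296 ≡ 27, 6^8 ≡ 27² = 729 ≡ 24, 6^16 ≡ 24² = 576 ≡ 12. Since 29 = 16 + 8 + 4 + 1, 6^29 ≡ 12·24·27·6: 12·24 = 288 ≡ 6, then 6·27 = 162 ≡ 21, then 21·6 = 126 ≡ 32. So 6^29 ≡ 32 (mod 47).
Hence h⁻¹(6) = 32.

32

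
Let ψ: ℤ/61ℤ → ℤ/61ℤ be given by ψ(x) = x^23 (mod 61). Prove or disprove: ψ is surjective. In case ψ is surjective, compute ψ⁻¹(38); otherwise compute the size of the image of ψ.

24

Since 61 is prime, the nonzero elements of ℤ/61ℤ form a cyclic group of order 60.
As gcd(23, 60) = 1, raising to the 23rd power is a bijection on this group: if u^23 ≡ v^23 then (uv^{−1})^23 = 1, and the only element of order dividing gcd(23, 60) = 1 is 1, so u = v.
With ψ(0) = 0 this makes ψ injective on all of ℤ/61ℤ, hence bijective (finite equal-size domain and codomain). In particular ψ is surjective.
Since ψ is surjective, we find the preimage of 38. The inverse of x ↦ x^23 on (ℤ/61ℤ)^× is x ↦ x^47, because 23·47 = 1081 = 18·60 + 1 ≡ 1 (mod 60) and x^{60} = 1 for x ≠ 0 (Fermat). So ψ⁻¹(38) = 38^47 mod 61.
Repeated squaring mod 61: 38^1 ≡ 38, 38^2 ≡ 38² = 1444 ≡ 41, 38^4 ≡ 41² = 1681 ≡ 34, 38^8 ≡ 34² = 1156 ≡ 58, 38^16 ≡ 58² = 3364 ≡ 9, 38^32 ≡ 9² = 81 ≡ 20. Since 47 = 32 + 8 + 4 + 2 + 1, 38^47 ≡ 20·58·34·41·38: 20·58 = 1160 ≡ 1, then 1·34 = 34, then 34·41 = 1394 ≡ 52, then 52·38 = 1976 ≡ 24. So 38^47 ≡ 24 (mod 61).
Hence ψ⁻¹(38) = 24.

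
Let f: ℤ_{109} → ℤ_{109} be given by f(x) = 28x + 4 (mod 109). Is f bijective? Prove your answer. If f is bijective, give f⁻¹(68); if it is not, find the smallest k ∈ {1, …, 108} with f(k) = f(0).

Suppose f(a) = f(b) in ℤ_{109}. Then 28a + 4 ≡ 28b + 4 (mod 109), thus 28(a − b) ≡ 0 (mod 109).
Since gcd(28, 109) = 1, 28 is invertible modulo 109, therefore a − b ≡ 0 (mod 109), i.e. a = b.
We now compute 28⁻¹ mod 109 explicitly. Euclid's algorithm: 109 = 3·28 + 25, 28 = 1·25 + 3, 25 = 8·3 + 1; back-substituting gives 1 = 74·28 − 19·109, so 28⁻¹ ≡ 74 (mod 109).
Then y ↦ 74(y − 4) is a two-sided inverse to f, so every y ∈ ℤ_{109} has a preimage.
Thus f is bijective.
Since f is bijective, we find f⁻¹(68): we need 28x ≡ 68 − 4 ≡ 64 (mod 109). Using 28⁻¹ = 74: x ≡ 74·64 = 4736 = 43·109 + 49, so x = 49.
Check: f(49) = 28·49 + 4 = 1376 = 12·109 + 68 ≡ 68 (mod 109).

49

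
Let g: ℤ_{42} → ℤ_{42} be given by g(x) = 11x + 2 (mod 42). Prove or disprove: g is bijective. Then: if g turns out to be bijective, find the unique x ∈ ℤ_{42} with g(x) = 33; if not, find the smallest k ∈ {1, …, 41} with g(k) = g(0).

If g(x_1) = g(x_2), then 11x_1 ≡ 11x_2 (mod 42). Because gcd(11, 42) = 1, we may cancel 11 to get x_1 ≡ x_2 (mod 42).
We now compute 11⁻¹ mod 42 explicitly. Euclid's algorithm: 42 = 3·11 + 9, 11 = 1·9 + 2, 9 = 4·2 + 1; back-substituting gives 1 = 23·11 − 6·42, so 11⁻¹ ≡ 23 (mod 42).
For any y ∈ ℤ_{42}, x = 23(y − 2) mod 42 satisfies g(x) = 11·23(y − 2) + 2 ≡ y (since 11·23 ≡ 1 mod 42). So every y has a preimage.
So g is bijective.
Since g is bijective, we compute g⁻¹(33): solve 11x + 2 ≡ 33 (mod 42), i.e. 11x ≡ 31 (mod 42).
Multiplying by 11⁻¹ = 23 gives x ≡ 23·31 = 713 = 16·42 + 41 ≡ 41 (mod 42).
Check: g(41) = 11·41 + 2 = 453 = 10·42 + 33 ≡ 33 (mod 42).

41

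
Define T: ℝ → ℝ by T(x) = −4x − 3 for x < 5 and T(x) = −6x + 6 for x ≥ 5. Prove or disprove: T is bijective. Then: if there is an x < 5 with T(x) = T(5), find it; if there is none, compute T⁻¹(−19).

4

Both pieces are strictly decreasing (slopes −4 and −6), so each is injective on its own interval.
The left piece maps (−∞, 5) onto (−23, ∞); the right piece maps [5, ∞) onto (−∞, −24].
The images leave a gap (−23 has no preimage), so T is not surjective, hence not bijective.
Because the two images are disjoint, no x < 5 has T(x) = T(5), so we compute T⁻¹(−19): −19 lies in (−23, ∞), so solve −4x − 3 = −19: x = (−19 + 3)/(−4) = 4.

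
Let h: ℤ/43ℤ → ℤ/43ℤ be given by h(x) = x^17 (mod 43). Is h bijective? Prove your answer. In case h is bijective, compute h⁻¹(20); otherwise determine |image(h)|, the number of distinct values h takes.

Since 43 is prime, the nonzero elements of ℤ/43ℤ form a cyclic group of order 42.
As gcd(17, 42) = 1, raising to the 17th power is a bijection on this group: if a^17 ≡ b^17 then (ab^{−1})^17 = 1, and the only element of order dividing gcd(17, 42) = 1 is 1, so a = b.
With h(0) = 0 this makes h injective on all of ℤ/43ℤ, hence bijective (finite equal-size domain and codomain). In particular h is bijective.
Since h is bijective, we find the preimage of 20. The inverse of x ↦ x^17 on (ℤ/43ℤ)^× is x ↦ x^5, because 17·5 = 85 = 2·42 + 1 ≡ 1 (mod 42) and x^{42} = 1 for x ≠ 0 (Fermat). So h⁻¹(20) = 20^5 mod 43.
Repeated squaring mod 43: 20^1 ≡ 20, 20^2 ≡ 20² = 400 ≡ 13, 20^4 ≡ 13² = 169 ≡ 40. Since 5 = 4 + 1, 20^5 ≡ 40·20: 40·20 = 800 ≡ 26. So 20^5 ≡ 26 (mod 43).
Hence h⁻¹(20) = 26.

26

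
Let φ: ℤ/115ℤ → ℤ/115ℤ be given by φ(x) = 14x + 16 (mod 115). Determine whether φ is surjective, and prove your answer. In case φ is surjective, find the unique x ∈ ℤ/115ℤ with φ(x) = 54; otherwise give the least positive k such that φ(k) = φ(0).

Since gcd(14, 115) = 1, 14 is invertible modulo 115. Euclid's algorithm: 115 = 8·14 + 3, 14 = 4·3 + 2, 3 = 1·2 + 1; back-substituting gives 1 = 74·14 − 9·115, so 14⁻¹ ≡ 74 (mod 115).
For any y ∈ ℤ/115ℤ, x = 74(y − 16) mod 115 satisfies φ(x) = 14·74(y − 16) + 16 ≡ y (since 14·74 ≡ 1 mod 115). So every y has a preimage.
So φ is surjective.
Since φ is surjective, we find φ⁻¹(54): we need 14x ≡ 54 − 16 ≡ 38 (mod 115). Using 14⁻¹ = 74: x ≡ 74·38 = 2812 = 24·115 + 52, so x = 52.
Check: φ(52) = 14·52 + 16 = 744 = 6·115 + 54 ≡ 54 (mod 115).

52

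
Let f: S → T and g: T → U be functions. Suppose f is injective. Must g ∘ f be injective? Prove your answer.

not injective

No. Take S = T = U = {0, 1}, f = identity (injective), and g(x) = 0 for every x.
Then (g ∘ f)(0) = 0 = (g ∘ f)(1) with 0 ≠ 1, so g ∘ f is not injective.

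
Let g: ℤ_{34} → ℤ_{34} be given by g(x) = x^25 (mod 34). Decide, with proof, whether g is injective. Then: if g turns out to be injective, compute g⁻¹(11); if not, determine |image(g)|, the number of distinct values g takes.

23

Computing x^25 mod 34 for each x (by repeated squaring, reducing mod 34 at every step), the values g(0), g(1), …, g(33) are: 0, 1, 2, 31, 4, 29, 28, 27, 8, 9, 24, 23, 22, 13, 20, 15, 16, 17, 18, 19, 14, 21, 12, 11, 10, 25, 26, 7, 6, 5, 30, 3, 32, 33.
Every element of ℤ_{34} appears exactly once in this list, so g is a bijection, and in particular injective.
Since g is injective, we read off the preimage of 11 from the same table: g(23) = 11, so g⁻¹(11) = 23.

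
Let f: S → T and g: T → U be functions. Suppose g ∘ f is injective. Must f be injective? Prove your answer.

Suppose f(x_1) = f(x_2). Applying g: (g ∘ f)(x_1) = (g ∘ f)(x_2). Since g ∘ f is injective, x_1 = x_2. Thus f is injective.

injective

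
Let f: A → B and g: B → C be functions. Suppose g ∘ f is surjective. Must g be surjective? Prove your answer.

Let c ∈ C. Since g ∘ f is surjective, some a ∈ A has g(f(a)) = c. Then b = f(a) ∈ B satisfies g(b) = c. So g is surjective.

surjective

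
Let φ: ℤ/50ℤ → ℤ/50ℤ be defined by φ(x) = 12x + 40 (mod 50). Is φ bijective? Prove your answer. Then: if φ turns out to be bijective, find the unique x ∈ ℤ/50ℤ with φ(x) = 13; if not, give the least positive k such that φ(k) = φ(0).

25

We have gcd(12, 50) = 2 > 1. Taking x_1 = 0 and x_2 = 25: φ(0) = 40 and φ(25) = 12·25 + 40 = 340 ≡ 40 (mod 50).
So φ(0) = φ(25) while 0 ≠ 25, so φ is not injective, hence not bijective.
Since φ is not bijective, we find the least positive k with φ(k) = φ(0): this means 12k ≡ 0 (mod 50), i.e. 50 ∣ 12k. Since gcd(12, 50) = 2, dividing through by 2 this holds exactly when 25 ∣ 6k, and as gcd(6, 25) = 1, exactly when 25 ∣ k.
The smallest positive such k is 25.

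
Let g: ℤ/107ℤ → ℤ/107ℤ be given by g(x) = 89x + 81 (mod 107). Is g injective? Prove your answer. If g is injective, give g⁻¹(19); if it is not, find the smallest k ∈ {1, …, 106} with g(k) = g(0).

Recall: g is injective if g(a) = g(b) implies a = b.
Suppose g(a) = g(b) in ℤ/107ℤ. Then 89a + 81 ≡ 89b + 81 (mod 107), hence 89(a − b) ≡ 0 (mod 107).
Since gcd(89, 107) = 1, 89 is invertible modulo 107, hence a − b ≡ 0 (mod 107), i.e. a = b.
So g is injective.
We now compute 89⁻¹ mod 107 explicitly. Euclid's algorithm: 107 = 1·89 + 18, 89 = 4·18 + 17, 18 = 1·17 + 1; back-substituting gives 1 = 101·89 − 84·107, so 89⁻¹ ≡ 101 (mod 107).
Since g is injective, we compute g⁻¹(19): solve 89x + 81 ≡ 19 (mod 107), i.e. 89x ≡ 45 (mod 107).
Multiplying by 89⁻¹ = 101 gives x ≡ 101·45 = 4545 = 42·107 + 51 ≡ 51 (mod 107).
Check: g(51) = 89·51 + 81 = 4620 = 43·107 + 19 ≡ 19 (mod 107).

51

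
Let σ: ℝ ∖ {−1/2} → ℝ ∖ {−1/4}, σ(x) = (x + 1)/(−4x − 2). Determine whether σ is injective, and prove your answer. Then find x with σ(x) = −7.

Suppose σ(s) = σ(t). Cross-multiplying: (s + 1)(−4t − 2) = (t + 1)(−4s − 2).
Expanding both sides and cancelling the symmetric terms leaves 2·(s − t) = 0. Since 2 ≠ 0, s = t. So σ is injective.
Solving σ(x) = −7: cross-multiplying gives x + 1 = −7(−4x − 2), which rearranges to −27x = 13, so x = −13/27.

-13/27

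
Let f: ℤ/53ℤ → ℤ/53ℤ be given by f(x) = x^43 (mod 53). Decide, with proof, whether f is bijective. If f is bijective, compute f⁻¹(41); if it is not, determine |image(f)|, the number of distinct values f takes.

5

Since 53 is prime, the nonzero elements of ℤ/53ℤ form a cyclic group of order 52.
As gcd(43, 52) = 1, raising to the 43rd power is a bijection on this group: if x_1^43 ≡ x_2^43 then (x_1x_2^{−1})^43 = 1, and the only element of order dividing gcd(43, 52) = 1 is 1, so x_1 = x_2.
With f(0) = 0 this makes f injective on all of ℤ/53ℤ, hence bijective (finite equal-size domain and codomain). In particular f is bijective.
Since f is bijective, we find the preimage of 41. The inverse of x ↦ x^43 on (ℤ/53ℤ)^× is x ↦ x^23, because 43·23 = 989 = 19·52 + 1 ≡ 1 (mod 52) and x^{52} = 1 for x ≠ 0 (Fermat). So f⁻¹(41) = 41^23 mod 53.
Repeated squaring mod 53: 41^1 ≡ 41, 41^2 ≡ 41² = 1681 ≡ 38, 41^4 ≡ 38² = 1444 ≡ 13, 41^8 ≡ 13² = 169 ≡ 10, 41^16 ≡ 10² = 100 ≡ 47. Since 23 = 16 + 4 + 2 + 1, 41^23 ≡ 47·13·38·41: 47·13 = 611 ≡ 28, then 28·38 = 1064 ≡ 4, then 4·41 = 164 ≡ 5. So 41^23 ≡ 5 (mod 53).
Hence f⁻¹(41) = 5.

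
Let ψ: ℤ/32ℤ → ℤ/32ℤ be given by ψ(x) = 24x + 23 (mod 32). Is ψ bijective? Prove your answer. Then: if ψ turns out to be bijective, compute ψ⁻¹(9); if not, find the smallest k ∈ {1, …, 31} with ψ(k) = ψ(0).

4

By definition, ψ is injective if ψ(u) = ψ(v) implies u = v.
We have gcd(24, 32) = 8 > 1. Taking u = 0 and v = 4: ψ(0) = 23 and ψ(4) = 24·4 + 23 = 119 ≡ 23 (mod 32).
So ψ(0) = ψ(4) while 0 ≠ 4, hence ψ is not injective, hence not bijective.
Since ψ is not bijective, we find the least positive k with ψ(k) = ψ(0): this means 24k ≡ 0 (mod 32), i.e. 32 ∣ 24k. Since gcd(24, 32) = 8, dividing through by 8 this holds exactly when 4 ∣ 3k, and as gcd(3, 4) = 1, exactly when 4 ∣ k.
The smallest positive such k is 4.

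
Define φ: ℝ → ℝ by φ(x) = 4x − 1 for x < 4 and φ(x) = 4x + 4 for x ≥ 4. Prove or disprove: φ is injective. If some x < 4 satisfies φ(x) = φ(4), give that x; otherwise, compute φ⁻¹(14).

Both pieces are strictly increasing (slopes 4 and 4), so each is injective on its own interval.
The left piece maps (−∞, 4) onto (−∞, 15); the right piece maps [4, ∞) onto [20, ∞).
These images are disjoint, so no value is attained by both pieces. So φ is injective.
Because the two images are disjoint, no x < 4 has φ(x) = φ(4), so we compute φ⁻¹(14): 14 lies in (−∞, 15), so solve 4x − 1 = 14: x = (14 + 1)/4 = 15/4.

15/4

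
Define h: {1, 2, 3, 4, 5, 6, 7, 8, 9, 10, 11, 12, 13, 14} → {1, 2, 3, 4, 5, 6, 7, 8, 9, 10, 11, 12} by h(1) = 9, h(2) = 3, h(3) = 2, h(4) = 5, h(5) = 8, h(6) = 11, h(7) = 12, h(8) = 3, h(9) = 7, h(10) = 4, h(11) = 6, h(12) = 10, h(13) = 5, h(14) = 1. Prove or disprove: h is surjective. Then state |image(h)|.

Every element of the codomain has a preimage: 1 = h(14), 2 = h(3), 3 = h(2), 4 = h(10), 5 = h(4), 6 = h(11), 7 = h(9), 8 = h(5), 9 = h(1), 10 = h(12), 11 = h(6), 12 = h(7).
Thus h is surjective.
The image of h is {1, 2, 3, 4, 5, 6, 7, 8, 9, 10, 11, 12}, which has 12 elements.

12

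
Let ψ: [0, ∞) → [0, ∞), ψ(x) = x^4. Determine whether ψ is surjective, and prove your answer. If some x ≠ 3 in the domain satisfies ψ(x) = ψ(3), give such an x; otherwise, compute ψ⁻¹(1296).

6

For any y ∈ [0, ∞), x = y^{1/4} ∈ [0, ∞) gives ψ(x) = y, so ψ is surjective.
Since x ↦ x^4 is strictly increasing on [0, ∞), it is injective there, so no x ≠ 3 in the domain has ψ(x) = ψ(3). We therefore compute ψ⁻¹(1296) = 1296^{1/4} = 6 (indeed 6^4 = 1296).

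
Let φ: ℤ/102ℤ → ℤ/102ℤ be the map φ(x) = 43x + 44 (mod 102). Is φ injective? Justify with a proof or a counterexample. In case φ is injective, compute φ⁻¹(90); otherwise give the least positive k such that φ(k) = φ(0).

58

Suppose φ(u) = φ(v) in ℤ/102ℤ. Then 43u + 44 ≡ 43v + 44 (mod 102), thus 43(u − v) ≡ 0 (mod 102).
Since gcd(43, 102) = 1, 43 is invertible modulo 102, so u − v ≡ 0 (mod 102), i.e. u = v.
Thus φ is injective.
We now compute 43⁻¹ mod 102 explicitly. Euclid's algorithm: 102 = 2·43 + 16, 43 = 2·16 + 11, 16 = 1·11 + 5, 11 = 2·5 + 1; back-substituting gives 1 = 19·43 − 8·102, so 43⁻¹ ≡ 19 (mod 102).
Since φ is injective, we find φ⁻¹(90): we need 43x ≡ 90 − 44 ≡ 46 (mod 102). Using 43⁻¹ = 19: x ≡ 19·46 = 874 = 8·102 + 58, so x = 58.
Check: φ(58) = 43·58 + 44 = 2538 = 24·102 + 90 ≡ 90 (mod 102).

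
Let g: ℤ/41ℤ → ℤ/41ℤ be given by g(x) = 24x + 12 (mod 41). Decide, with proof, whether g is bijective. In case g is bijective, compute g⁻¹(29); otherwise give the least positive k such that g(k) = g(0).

40

Recall that g is injective when g(x_1) = g(x_2) forces x_1 = x_2.
If g(x_1) = g(x_2), then 24x_1 ≡ 24x_2 (mod 41). Because gcd(24, 41) = 1, we may cancel 24 to get x_1 ≡ x_2 (mod 41).
We now compute 24⁻¹ mod 41 explicitly. Euclid's algorithm: 41 = 1·24 + 17, 24 = 1·17 + 7, 17 = 2·7 + 3, 7 = 2·3 + 1; back-substituting gives 1 = 12·24 − 7·41, so 24⁻¹ ≡ 12 (mod 41).
Then y ↦ 12(y − 12) is a two-sided inverse to g, so every y ∈ ℤ/41ℤ has a preimage.
Therefore g is bijective.
Since g is bijective, we find g⁻¹(29): we need 24x ≡ 29 − 12 ≡ 17 (mod 41). Using 24⁻¹ = 12: x ≡ 12·17 = 204 = 4·41 + 40, so x = 40.
Check: g(40) = 24·40 + 12 = 972 = 23·41 + 29 ≡ 29 (mod 41).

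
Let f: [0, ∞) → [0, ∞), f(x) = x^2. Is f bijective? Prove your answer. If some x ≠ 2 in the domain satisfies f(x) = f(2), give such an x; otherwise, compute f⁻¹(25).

5

On [0, ∞), x ↦ x^2 is strictly increasing (injective) and for any y ∈ [0, ∞) the 2nd root y^{1/2} lies in [0, ∞) (surjective). So f is bijective.
Since x ↦ x^2 is strictly increasing on [0, ∞), it is injective there, so no x ≠ 2 in the domain has f(x) = f(2). We therefore compute f⁻¹(25) = 25^{1/2} = 5 (indeed 5^2 = 25).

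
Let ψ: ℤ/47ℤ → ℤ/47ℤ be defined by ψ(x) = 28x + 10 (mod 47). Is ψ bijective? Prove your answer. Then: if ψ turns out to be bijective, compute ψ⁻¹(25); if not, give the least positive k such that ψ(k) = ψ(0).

19

Suppose ψ(s) = ψ(t) in ℤ/47ℤ. Then 28s + 10 ≡ 28t + 10 (mod 47), thus 28(s − t) ≡ 0 (mod 47).
Since gcd(28, 47) = 1, 28 is invertible modulo 47, hence s − t ≡ 0 (mod 47), i.e. s = t.
We now compute 28⁻¹ mod 47 explicitly. Euclid's algorithm: 47 = 1·28 + 19, 28 = 1·19 + 9, 19 = 2·9 + 1; back-substituting gives 1 = 42·28 − 25·47, so 28⁻¹ ≡ 42 (mod 47).
For any y ∈ ℤ/47ℤ, x = 42(y − 10) mod 47 satisfies ψ(x) = 28·42(y − 10) + 10 ≡ y (since 28·42 ≡ 1 mod 47). So every y has a preimage.
So ψ is bijective.
Since ψ is bijective, we compute ψ⁻¹(25): solve 28x + 10 ≡ 25 (mod 47), i.e. 28x ≡ 15 (mod 47).
Multiplying by 28⁻¹ = 42 gives x ≡ 42·15 = 630 = 13·47 + 19 ≡ 19 (mod 47).
Check: ψ(19) = 28·19 + 10 = 542 = 11·47 + 25 ≡ 25 (mod 47).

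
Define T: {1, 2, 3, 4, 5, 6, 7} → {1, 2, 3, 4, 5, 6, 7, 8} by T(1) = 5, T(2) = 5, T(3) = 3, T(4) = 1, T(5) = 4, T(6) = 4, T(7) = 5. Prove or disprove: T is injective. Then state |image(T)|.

T(1) = 5 = T(2) with 1 ≠ 2, so T is not injective.
The image of T is {1, 3, 4, 5}, which has 4 elements.

4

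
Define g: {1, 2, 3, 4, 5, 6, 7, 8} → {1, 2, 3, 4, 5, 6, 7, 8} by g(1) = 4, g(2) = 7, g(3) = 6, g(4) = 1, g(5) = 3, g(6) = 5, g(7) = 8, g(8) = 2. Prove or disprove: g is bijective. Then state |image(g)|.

8

The values 4, 7, 6, 1, 3, 5, 8, 2 are a permutation of {1, 2, 3, 4, 5, 6, 7, 8}: each element appears exactly once.
So g is injective and surjective, hence bijective.
The image of g is {1, 2, 3, 4, 5, 6, 7, 8}, which has 8 elements.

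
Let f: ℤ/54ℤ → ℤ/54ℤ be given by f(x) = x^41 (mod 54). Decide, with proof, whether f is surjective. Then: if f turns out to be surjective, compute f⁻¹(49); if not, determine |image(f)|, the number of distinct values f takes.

f(0) = 0^41 = 0.
f(6): Repeated squaring mod 54: 6^1 ≡ 6, 6^2 ≡ 6² = 36, 6^4 ≡ 36² = 1296 ≡ 0, 6^8 ≡ 0² = 0, 6^16 ≡ 0² = 0, 6^32 ≡ 0² = 0. Since 41 = 32 + 8 + 1, 6^41 ≡ 0·0·6: 0·0 = 0, then 0·6 = 0. So 6^41 ≡ 0 (mod 54).
So f(0) = f(6) = 0 while 0 ≠ 6, so f is not injective.
A non-injective map from the 54-element set ℤ/54ℤ to itself takes at most 53 distinct values, so it cannot be surjective. Thus f is not surjective.
Since f is not surjective, we determine |image(f)|. Computing x^41 mod 54 for each x (by repeated squaring, reducing mod 54 at every step), the values f(0), f(1), …, f(53) are: 0, 1, 32, 27, 52, 47, 0, 13, 44, 27, 46, 23, 0, 43, 38, 27, 4, 35, 0, 37, 14, 27, 34, 29, 0, 49, 26, 27, 28, 5, 0, 25, 20, 27, 40, 17, 0, 19, 50, 27, 16, 11, 0, 31, 8, 27, 10, 41, 0, 7, 2, 27, 22, 53.
The distinct values are {0, 1, 2, 4, 5, 7, 8, 10, 11, 13, 14, 16, 17, 19, 20, 22, 23, 25, 26, 27, 28, 29, 31, 32, 34, 35, 37, 38, 40, 41, 43, 44, 46, 47, 49, 50, 52, 53}; there are 38 of them.

38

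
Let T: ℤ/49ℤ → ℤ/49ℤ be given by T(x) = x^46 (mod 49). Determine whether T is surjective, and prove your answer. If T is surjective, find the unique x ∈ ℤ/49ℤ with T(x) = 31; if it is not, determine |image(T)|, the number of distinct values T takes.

22

T(0) = 0^46 = 0.
T(7): Repeated squaring mod 49: 7^1 ≡ 7, 7^2 ≡ 7² = 49 ≡ 0, 7^4 ≡ 0² = 0, 7^8 ≡ 0² = 0, 7^16 ≡ 0² = 0, 7^32 ≡ 0² = 0. Since 46 = 32 + 8 + 4 + 2, 7^46 ≡ 0·0·0·0: 0·0 = 0, then 0·0 = 0, then 0·0 = 0. So 7^46 ≡ 0 (mod 49).
So T(0) = T(7) = 0 while 0 ≠ 7, therefore T is not injective.
A non-injective map from the 49-element set ℤ/49ℤ to itself takes at most 48 distinct values, so it cannot be surjective. Thus T is not surjective.
Since T is not surjective, we determine |image(T)|. Computing x^46 mod 49 for each x (by repeated squaring, reducing mod 49 at every step), the values T(0), T(1), …, T(48) are: 0, 1, 16, 32, 11, 37, 22, 0, 29, 44, 4, 39, 9, 43, 0, 8, 23, 25, 18, 30, 15, 0, 36, 2, 46, 46, 2, 36, 0, 15, 30, 18, 25, 23, 8, 0, 43, 9, 39, 4, 44, 29, 0, 22, 37, 11, 32, 16, 1.
The distinct values are {0, 1, 2, 4, 8, 9, 11, 15, 16, 18, 22, 23, 25, 29, 30, 32, 36, 37, 39, 43, 44, 46}; there are 22 of them.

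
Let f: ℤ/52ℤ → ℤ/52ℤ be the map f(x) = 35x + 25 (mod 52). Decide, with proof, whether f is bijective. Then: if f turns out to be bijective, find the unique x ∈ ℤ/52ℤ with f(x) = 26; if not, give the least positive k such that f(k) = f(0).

3

If f(s) = f(t), then 35s ≡ 35t (mod 52). Because gcd(35, 52) = 1, we may cancel 35 to get s ≡ t (mod 52).
We now compute 35⁻¹ mod 52 explicitly. Euclid's algorithm: 52 = 1·35 + 17, 35 = 2·17 + 1; back-substituting gives 1 = 3·35 − 2·52, so 35⁻¹ ≡ 3 (mod 52).
For any y ∈ ℤ/52ℤ, x = 3(y − 25) mod 52 satisfies f(x) = 35·3(y − 25) + 25 ≡ y (since 35·3 ≡ 1 mod 52). So every y has a preimage.
Therefore f is bijective.
Since f is bijective, we compute f⁻¹(26): solve 35x + 25 ≡ 26 (mod 52), i.e. 35x ≡ 1 (mod 52).
Multiplying by 35⁻¹ = 3 gives x ≡ 3·1 = 3 ≡ 3 (mod 52).
Check: f(3) = 35·3 + 25 = 130 = 2·52 + 26 ≡ 26 (mod 52).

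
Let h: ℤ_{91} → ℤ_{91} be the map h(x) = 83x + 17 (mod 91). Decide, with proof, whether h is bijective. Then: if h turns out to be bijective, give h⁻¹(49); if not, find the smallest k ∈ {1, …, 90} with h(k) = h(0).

87

Suppose h(a) = h(b) in ℤ_{91}. Then 83a + 17 ≡ 83b + 17 (mod 91), so 83(a − b) ≡ 0 (mod 91).
Since gcd(83, 91) = 1, 83 is invertible modulo 91, thus a − b ≡ 0 (mod 91), i.e. a = b.
We now compute 83⁻¹ mod 91 explicitly. Euclid's algorithm: 91 = 1·83 + 8, 83 = 10·8 + 3, 8 = 2·3 + 2, 3 = 1·2 + 1; back-substituting gives 1 = 34·83 − 31·91, so 83⁻¹ ≡ 34 (mod 91).
Then y ↦ 34(y − 17) is a two-sided inverse to h, so every y ∈ ℤ_{91} has a preimage.
Thus h is bijective.
Since h is bijective, we find h⁻¹(49): we need 83x ≡ 49 − 17 ≡ 32 (mod 91). Using 83⁻¹ = 34: x ≡ 34·32 = 1088 = 11·91 + 87, so x = 87.
Check: h(87) = 83·87 + 17 = 7238 = 79·91 + 49 ≡ 49 (mod 91).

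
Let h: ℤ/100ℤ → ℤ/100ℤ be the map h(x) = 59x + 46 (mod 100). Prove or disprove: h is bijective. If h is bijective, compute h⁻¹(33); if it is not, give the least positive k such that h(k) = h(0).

93

Recall: h is injective when h(u) = h(v) forces u = v.
Suppose h(u) = h(v) in ℤ/100ℤ. Then 59u + 46 ≡ 59v + 46 (mod 100), therefore 59(u − v) ≡ 0 (mod 100).
Since gcd(59, 100) = 1, 59 is invertible modulo 100, hence u − v ≡ 0 (mod 100), i.e. u = v.
We now compute 59⁻¹ mod 100 explicitly. Euclid's algorithm: 100 = 1·59 + 41, 59 = 1·41 + 18, 41 = 2·18 + 5, 18 = 3·5 + 3, 5 = 1·3 + 2, 3 = 1·2 + 1; back-substituting gives 1 = 39·59 − 23·100, so 59⁻¹ ≡ 39 (mod 100).
Then y ↦ 39(y − 46) is a two-sided inverse to h, so every y ∈ ℤ/100ℤ has a preimage.
Thus h is bijective.
Since h is bijective, we compute h⁻¹(33): solve 59x + 46 ≡ 33 (mod 100), i.e. 59x ≡ 87 (mod 100).
Multiplying by 59⁻¹ = 39 gives x ≡ 39·87 = 3393 = 33·100 + 93 ≡ 93 (mod 100).
Check: h(93) = 59·93 + 46 = 5533 = 55·100 + 33 ≡ 33 (mod 100).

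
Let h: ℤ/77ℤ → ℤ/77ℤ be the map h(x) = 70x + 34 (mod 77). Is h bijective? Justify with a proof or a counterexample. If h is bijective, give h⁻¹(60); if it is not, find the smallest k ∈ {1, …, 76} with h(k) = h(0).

11

Recall: h is injective when h(a) = h(b) forces a = b.
We have gcd(70, 77) = 7 > 1. Taking a = 0 and b = 11: h(0) = 34 and h(11) = 70·11 + 34 = 804 ≡ 34 (mod 77).
So h(0) = h(11) while 0 ≠ 11, therefore h is not injective, hence not bijective.
Since h is not bijective, we find the least positive k with h(k) = h(0): this means 70k ≡ 0 (mod 77), i.e. 77 ∣ 70k. Since gcd(70, 77) = 7, dividing through by 7 this holds exactly when 11 ∣ 10k, and as gcd(10, 11) = 1, exactly when 11 ∣ k.
The smallest positive such k is 11.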